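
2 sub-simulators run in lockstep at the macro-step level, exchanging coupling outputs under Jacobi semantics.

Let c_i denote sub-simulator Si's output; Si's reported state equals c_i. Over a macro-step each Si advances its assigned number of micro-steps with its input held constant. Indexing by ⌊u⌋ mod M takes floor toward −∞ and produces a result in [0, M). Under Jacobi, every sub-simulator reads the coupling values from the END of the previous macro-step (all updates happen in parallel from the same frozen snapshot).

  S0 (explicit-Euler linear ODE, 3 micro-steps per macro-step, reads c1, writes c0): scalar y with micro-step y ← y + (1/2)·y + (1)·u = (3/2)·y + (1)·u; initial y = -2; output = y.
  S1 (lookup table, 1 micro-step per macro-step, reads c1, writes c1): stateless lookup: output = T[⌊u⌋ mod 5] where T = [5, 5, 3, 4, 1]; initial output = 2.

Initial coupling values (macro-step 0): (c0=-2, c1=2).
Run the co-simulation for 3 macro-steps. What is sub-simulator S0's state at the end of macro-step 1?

S0 state at macro-step 1 = 11/4

macro 1: S0 reads c1=2 → after 3×micro: 11/4; S1 reads c1=2 → after 1×micro: 3 ⇒ (c0=11/4, c1=3)
macro 2: S0 reads c1=3 → after 3×micro: 753/32; S1 reads c1=3 → after 1×micro: 4 ⇒ (c0=753/32, c1=4)
macro 3: S0 reads c1=4 → after 3×micro: 25195/256; S1 reads c1=4 → after 1×micro: 1 ⇒ (c0=25195/256, c1=1)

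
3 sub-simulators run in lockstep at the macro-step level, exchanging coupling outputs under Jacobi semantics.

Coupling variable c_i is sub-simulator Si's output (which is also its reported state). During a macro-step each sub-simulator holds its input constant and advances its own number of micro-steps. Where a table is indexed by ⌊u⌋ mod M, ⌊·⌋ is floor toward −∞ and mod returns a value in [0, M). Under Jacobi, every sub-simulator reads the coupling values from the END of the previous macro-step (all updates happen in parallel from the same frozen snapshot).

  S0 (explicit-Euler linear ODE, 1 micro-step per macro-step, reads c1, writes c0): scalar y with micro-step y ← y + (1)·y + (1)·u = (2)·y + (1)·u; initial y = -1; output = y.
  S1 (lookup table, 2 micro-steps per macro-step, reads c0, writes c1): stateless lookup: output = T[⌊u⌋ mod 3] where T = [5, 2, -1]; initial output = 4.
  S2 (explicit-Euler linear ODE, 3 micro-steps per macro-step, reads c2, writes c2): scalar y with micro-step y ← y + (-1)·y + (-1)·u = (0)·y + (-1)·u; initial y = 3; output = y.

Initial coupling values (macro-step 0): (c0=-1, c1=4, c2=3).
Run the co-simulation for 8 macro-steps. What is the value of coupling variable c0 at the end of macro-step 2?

c0 at macro-step 2 = 3

macro 1: S0 reads c1=4 → after 1×micro: 2; S1 reads c0=-1 → after 2×micro: -1; S2 reads c2=3 → after 3×micro: -3 ⇒ (c0=2, c1=-1, c2=-3)
macro 2: S0 reads c1=-1 → after 1×micro: 3; S1 reads c0=2 → after 2×micro: -1; S2 reads c2=-3 → after 3×micro: 3 ⇒ (c0=3, c1=-1, c2=3)
macro 3: S0 reads c1=-1 → after 1×micro: 5; S1 reads c0=3 → after 2×micro: 5; S2 reads c2=3 → after 3×micro: -3 ⇒ (c0=5, c1=5, c2=-3)
macro 4: S0 reads c1=5 → after 1×micro: 15; S1 reads c0=5 → after 2×micro: -1; S2 reads c2=-3 → after 3×micro: 3 ⇒ (c0=15, c1=-1, c2=3)
macro 5: S0 reads c1=-1 → after 1×micro: 29; S1 reads c0=15 → after 2×micro: 5; S2 reads c2=3 → after 3×micro: -3 ⇒ (c0=29, c1=5, c2=-3)
macro 6: S0 reads c1=5 → after 1×micro: 63; S1 reads c0=29 → after 2×micro: -1; S2 reads c2=-3 → after 3×micro: 3 ⇒ (c0=63, c1=-1, c2=3)
macro 7: S0 reads c1=-1 → after 1×micro: 125; S1 reads c0=63 → after 2×micro: 5; S2 reads c2=3 → after 3×micro: -3 ⇒ (c0=125, c1=5, c2=-3)
macro 8: S0 reads c1=5 → after 1×micro: 255; S1 reads c0=125 → after 2×micro: -1; S2 reads c2=-3 → after 3×micro: 3 ⇒ (c0=255, c1=-1, c2=3)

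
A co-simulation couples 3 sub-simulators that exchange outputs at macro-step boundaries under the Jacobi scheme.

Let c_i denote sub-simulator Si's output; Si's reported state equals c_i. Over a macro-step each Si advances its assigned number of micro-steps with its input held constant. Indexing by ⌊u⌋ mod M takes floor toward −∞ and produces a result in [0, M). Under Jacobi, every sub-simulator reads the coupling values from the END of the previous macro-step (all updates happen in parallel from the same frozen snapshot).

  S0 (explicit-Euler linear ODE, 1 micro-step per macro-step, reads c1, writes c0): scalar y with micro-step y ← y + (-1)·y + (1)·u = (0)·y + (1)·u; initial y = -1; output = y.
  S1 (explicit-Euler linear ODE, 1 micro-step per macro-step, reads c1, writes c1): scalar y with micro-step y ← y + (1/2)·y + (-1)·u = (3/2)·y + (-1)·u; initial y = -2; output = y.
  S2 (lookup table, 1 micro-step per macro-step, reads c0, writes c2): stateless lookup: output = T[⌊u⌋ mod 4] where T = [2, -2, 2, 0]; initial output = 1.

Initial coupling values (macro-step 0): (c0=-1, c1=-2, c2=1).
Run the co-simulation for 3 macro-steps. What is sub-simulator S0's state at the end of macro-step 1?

macro 1: S0 reads c1=-2 → after 1×micro: -2; S1 reads c1=-2 → after 1×micro: -1; S2 reads c0=-1 → after 1×micro: 0 ⇒ (c0=-2, c1=-1, c2=0)
macro 2: S0 reads c1=-1 → after 1×micro: -1; S1 reads c1=-1 → after 1×micro: -1/2; S2 reads c0=-2 → after 1×micro: 2 ⇒ (c0=-1, c1=-1/2, c2=2)
macro 3: S0 reads c1=-1/2 → after 1×micro: -1/2; S1 reads c1=-1/2 → after 1×micro: -1/4; S2 reads c0=-1 → after 1×micro: 0 ⇒ (c0=-1/2, c1=-1/4, c2=0)

S0 state at macro-step 1 = -2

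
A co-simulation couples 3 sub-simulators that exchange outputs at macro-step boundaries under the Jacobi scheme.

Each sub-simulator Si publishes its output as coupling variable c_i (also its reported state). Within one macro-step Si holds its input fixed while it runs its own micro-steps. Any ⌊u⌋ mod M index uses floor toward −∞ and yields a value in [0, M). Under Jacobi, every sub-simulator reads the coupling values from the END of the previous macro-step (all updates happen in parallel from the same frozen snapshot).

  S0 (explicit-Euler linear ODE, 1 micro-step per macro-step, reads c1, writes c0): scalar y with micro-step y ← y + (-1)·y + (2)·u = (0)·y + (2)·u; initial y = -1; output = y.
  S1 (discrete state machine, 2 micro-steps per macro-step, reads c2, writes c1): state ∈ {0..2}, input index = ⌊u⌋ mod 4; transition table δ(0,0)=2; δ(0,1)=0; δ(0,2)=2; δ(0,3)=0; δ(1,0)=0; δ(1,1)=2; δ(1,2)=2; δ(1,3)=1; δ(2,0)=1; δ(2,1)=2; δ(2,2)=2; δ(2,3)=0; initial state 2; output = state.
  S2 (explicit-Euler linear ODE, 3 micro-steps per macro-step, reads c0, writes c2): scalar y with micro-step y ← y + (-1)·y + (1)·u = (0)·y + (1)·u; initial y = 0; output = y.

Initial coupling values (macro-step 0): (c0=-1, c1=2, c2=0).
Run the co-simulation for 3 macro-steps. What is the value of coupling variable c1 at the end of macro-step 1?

c1 at macro-step 1 = 0

macro 1: S0 reads c1=2 → after 1×micro: 4; S1 reads c2=0 → after 2×micro: 0; S2 reads c0=-1 → after 3×micro: -1 ⇒ (c0=4, c1=0, c2=-1)
macro 2: S0 reads c1=0 → after 1×micro: 0; S1 reads c2=-1 → after 2×micro: 0; S2 reads c0=4 → after 3×micro: 4 ⇒ (c0=0, c1=0, c2=4)
macro 3: S0 reads c1=0 → after 1×micro: 0; S1 reads c2=4 → after 2×micro: 1; S2 reads c0=0 → after 3×micro: 0 ⇒ (c0=0, c1=1, c2=0)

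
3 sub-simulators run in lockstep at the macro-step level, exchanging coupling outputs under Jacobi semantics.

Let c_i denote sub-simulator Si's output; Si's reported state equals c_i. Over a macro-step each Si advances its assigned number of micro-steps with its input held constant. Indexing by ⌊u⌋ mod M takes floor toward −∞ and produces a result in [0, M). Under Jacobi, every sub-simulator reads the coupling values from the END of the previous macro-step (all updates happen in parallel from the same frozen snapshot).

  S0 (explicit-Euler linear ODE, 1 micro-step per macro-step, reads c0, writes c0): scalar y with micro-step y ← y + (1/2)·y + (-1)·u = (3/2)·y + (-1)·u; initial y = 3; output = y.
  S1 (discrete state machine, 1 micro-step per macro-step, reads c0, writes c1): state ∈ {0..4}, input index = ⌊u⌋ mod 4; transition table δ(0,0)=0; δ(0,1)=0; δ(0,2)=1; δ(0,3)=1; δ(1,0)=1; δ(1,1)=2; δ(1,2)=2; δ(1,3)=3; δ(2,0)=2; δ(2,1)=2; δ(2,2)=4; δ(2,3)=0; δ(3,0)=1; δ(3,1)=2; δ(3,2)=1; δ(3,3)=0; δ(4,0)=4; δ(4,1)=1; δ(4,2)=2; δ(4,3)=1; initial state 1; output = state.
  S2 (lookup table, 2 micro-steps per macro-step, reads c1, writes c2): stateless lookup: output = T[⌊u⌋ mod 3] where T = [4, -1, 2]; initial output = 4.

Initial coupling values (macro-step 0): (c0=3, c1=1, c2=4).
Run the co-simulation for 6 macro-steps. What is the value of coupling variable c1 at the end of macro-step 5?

macro 1: S0 reads c0=3 → after 1×micro: 3/2; S1 reads c0=3 → after 1×micro: 3; S2 reads c1=1 → after 2×micro: -1 ⇒ (c0=3/2, c1=3, c2=-1)
macro 2: S0 reads c0=3/2 → after 1×micro: 3/4; S1 reads c0=3/2 → after 1×micro: 2; S2 reads c1=3 → after 2×micro: 4 ⇒ (c0=3/4, c1=2, c2=4)
macro 3: S0 reads c0=3/4 → after 1×micro: 3/8; S1 reads c0=3/4 → after 1×micro: 2; S2 reads c1=2 → after 2×micro: 2 ⇒ (c0=3/8, c1=2, c2=2)
macro 4: S0 reads c0=3/8 → after 1×micro: 3/16; S1 reads c0=3/8 → after 1×micro: 2; S2 reads c1=2 → after 2×micro: 2 ⇒ (c0=3/16, c1=2, c2=2)
macro 5: S0 reads c0=3/16 → after 1×micro: 3/32; S1 reads c0=3/16 → after 1×micro: 2; S2 reads c1=2 → after 2×micro: 2 ⇒ (c0=3/32, c1=2, c2=2)
macro 6: S0 reads c0=3/32 → after 1×micro: 3/64; S1 reads c0=3/32 → after 1×micro: 2; S2 reads c1=2 → after 2×micro: 2 ⇒ (c0=3/64, c1=2, c2=2)

c1 at macro-step 5 = 2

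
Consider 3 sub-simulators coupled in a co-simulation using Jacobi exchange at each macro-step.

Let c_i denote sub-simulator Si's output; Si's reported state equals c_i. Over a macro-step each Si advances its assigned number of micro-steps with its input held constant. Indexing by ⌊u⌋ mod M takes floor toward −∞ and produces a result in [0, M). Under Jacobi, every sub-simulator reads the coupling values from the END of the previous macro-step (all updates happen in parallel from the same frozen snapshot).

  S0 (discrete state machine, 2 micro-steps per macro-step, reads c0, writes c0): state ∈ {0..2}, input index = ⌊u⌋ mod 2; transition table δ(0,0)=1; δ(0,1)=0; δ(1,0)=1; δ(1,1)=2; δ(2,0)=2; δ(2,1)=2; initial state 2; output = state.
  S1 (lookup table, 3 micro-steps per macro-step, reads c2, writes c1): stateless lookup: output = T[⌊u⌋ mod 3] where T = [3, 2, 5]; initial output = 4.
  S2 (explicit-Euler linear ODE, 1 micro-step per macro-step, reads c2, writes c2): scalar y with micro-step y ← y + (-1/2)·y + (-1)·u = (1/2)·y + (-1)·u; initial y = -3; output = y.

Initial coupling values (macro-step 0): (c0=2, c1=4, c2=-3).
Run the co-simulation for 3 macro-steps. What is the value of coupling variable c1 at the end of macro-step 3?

macro 1: S0 reads c0=2 → after 2×micro: 2; S1 reads c2=-3 → after 3×micro: 3; S2 reads c2=-3 → after 1×micro: 3/2 ⇒ (c0=2, c1=3, c2=3/2)
macro 2: S0 reads c0=2 → after 2×micro: 2; S1 reads c2=3/2 → after 3×micro: 2; S2 reads c2=3/2 → after 1×micro: -3/4 ⇒ (c0=2, c1=2, c2=-3/4)
macro 3: S0 reads c0=2 → after 2×micro: 2; S1 reads c2=-3/4 → after 3×micro: 5; S2 reads c2=-3/4 → after 1×micro: 3/8 ⇒ (c0=2, c1=5, c2=3/8)

c1 at macro-step 3 = 5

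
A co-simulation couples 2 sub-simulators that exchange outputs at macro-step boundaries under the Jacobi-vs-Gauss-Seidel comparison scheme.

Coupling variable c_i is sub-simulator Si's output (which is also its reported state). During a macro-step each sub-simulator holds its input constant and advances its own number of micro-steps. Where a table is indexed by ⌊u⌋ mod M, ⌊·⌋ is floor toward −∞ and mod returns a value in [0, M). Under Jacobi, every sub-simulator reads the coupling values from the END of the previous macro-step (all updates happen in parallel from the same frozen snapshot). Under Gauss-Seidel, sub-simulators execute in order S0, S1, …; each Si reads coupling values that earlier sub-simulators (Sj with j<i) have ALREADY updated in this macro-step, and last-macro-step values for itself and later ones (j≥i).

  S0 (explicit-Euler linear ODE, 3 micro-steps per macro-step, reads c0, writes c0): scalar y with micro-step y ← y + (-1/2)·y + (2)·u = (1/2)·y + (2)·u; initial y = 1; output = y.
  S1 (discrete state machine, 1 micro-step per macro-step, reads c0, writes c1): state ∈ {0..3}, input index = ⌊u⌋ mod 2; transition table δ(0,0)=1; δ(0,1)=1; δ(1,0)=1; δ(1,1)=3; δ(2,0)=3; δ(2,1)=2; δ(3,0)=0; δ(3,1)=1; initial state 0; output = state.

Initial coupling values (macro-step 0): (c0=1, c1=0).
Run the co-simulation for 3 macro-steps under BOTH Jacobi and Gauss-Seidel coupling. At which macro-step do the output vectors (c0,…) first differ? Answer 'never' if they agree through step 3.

first divergence at macro-step: never

[Jacobi] macro 1: S0 reads c0=1 → after 3×micro: 29/8; S1 reads c0=1 → after 1×micro: 1 ⇒ (c0=29/8, c1=1)
[Jacobi] macro 2: S0 reads c0=29/8 → after 3×micro: 841/64; S1 reads c0=29/8 → after 1×micro: 3 ⇒ (c0=841/64, c1=3)
[Jacobi] macro 3: S0 reads c0=841/64 → after 3×micro: 24389/512; S1 reads c0=841/64 → after 1×micro: 1 ⇒ (c0=24389/512, c1=1)
[Gauss-Seidel] macro 1: S0 reads c0=1 → after 3×micro: 29/8; S1 reads c0=29/8 → after 1×micro: 1 ⇒ (c0=29/8, c1=1)
[Gauss-Seidel] macro 2: S0 reads c0=29/8 → after 3×micro: 841/64; S1 reads c0=841/64 → after 1×micro: 3 ⇒ (c0=841/64, c1=3)
[Gauss-Seidel] macro 3: S0 reads c0=841/64 → after 3×micro: 24389/512; S1 reads c0=24389/512 → after 1×micro: 1 ⇒ (c0=24389/512, c1=1)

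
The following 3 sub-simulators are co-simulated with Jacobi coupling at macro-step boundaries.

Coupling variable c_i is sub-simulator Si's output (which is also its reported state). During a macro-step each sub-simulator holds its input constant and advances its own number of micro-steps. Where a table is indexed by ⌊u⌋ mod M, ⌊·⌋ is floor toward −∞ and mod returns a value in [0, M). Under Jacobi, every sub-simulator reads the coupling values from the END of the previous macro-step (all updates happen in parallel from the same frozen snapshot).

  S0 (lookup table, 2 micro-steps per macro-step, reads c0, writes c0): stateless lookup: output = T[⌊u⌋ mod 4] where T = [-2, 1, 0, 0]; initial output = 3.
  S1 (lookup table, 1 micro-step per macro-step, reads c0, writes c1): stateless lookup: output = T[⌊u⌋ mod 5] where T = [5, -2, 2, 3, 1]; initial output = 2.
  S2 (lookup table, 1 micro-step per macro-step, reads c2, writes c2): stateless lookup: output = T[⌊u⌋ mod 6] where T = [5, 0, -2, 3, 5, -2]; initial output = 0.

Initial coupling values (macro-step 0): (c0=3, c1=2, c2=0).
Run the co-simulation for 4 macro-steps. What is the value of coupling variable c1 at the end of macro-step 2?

c1 at macro-step 2 = 5

macro 1: S0 reads c0=3 → after 2×micro: 0; S1 reads c0=3 → after 1×micro: 3; S2 reads c2=0 → after 1×micro: 5 ⇒ (c0=0, c1=3, c2=5)
macro 2: S0 reads c0=0 → after 2×micro: -2; S1 reads c0=0 → after 1×micro: 5; S2 reads c2=5 → after 1×micro: -2 ⇒ (c0=-2, c1=5, c2=-2)
macro 3: S0 reads c0=-2 → after 2×micro: 0; S1 reads c0=-2 → after 1×micro: 3; S2 reads c2=-2 → after 1×micro: 5 ⇒ (c0=0, c1=3, c2=5)
macro 4: S0 reads c0=0 → after 2×micro: -2; S1 reads c0=0 → after 1×micro: 5; S2 reads c2=5 → after 1×micro: -2 ⇒ (c0=-2, c1=5, c2=-2)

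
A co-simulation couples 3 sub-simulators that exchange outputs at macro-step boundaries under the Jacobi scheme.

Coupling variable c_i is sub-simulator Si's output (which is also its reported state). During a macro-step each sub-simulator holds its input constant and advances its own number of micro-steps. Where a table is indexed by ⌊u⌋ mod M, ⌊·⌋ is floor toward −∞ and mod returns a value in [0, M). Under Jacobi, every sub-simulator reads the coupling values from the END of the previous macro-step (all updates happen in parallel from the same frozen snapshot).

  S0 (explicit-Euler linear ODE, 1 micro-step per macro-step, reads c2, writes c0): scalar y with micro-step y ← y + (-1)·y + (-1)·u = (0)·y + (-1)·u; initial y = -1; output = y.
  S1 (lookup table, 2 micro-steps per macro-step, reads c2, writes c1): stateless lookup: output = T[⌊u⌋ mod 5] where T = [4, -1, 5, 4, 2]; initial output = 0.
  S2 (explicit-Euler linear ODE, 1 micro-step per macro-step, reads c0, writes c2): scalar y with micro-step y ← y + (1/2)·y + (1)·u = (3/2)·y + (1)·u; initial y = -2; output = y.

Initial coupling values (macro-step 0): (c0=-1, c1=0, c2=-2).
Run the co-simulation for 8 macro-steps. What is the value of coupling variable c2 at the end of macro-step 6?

macro 1: S0 reads c2=-2 → after 1×micro: 2; S1 reads c2=-2 → after 2×micro: 4; S2 reads c0=-1 → after 1×micro: -4 ⇒ (c0=2, c1=4, c2=-4)
macro 2: S0 reads c2=-4 → after 1×micro: 4; S1 reads c2=-4 → after 2×micro: -1; S2 reads c0=2 → after 1×micro: -4 ⇒ (c0=4, c1=-1, c2=-4)
macro 3: S0 reads c2=-4 → after 1×micro: 4; S1 reads c2=-4 → after 2×micro: -1; S2 reads c0=4 → after 1×micro: -2 ⇒ (c0=4, c1=-1, c2=-2)
macro 4: S0 reads c2=-2 → after 1×micro: 2; S1 reads c2=-2 → after 2×micro: 4; S2 reads c0=4 → after 1×micro: 1 ⇒ (c0=2, c1=4, c2=1)
macro 5: S0 reads c2=1 → after 1×micro: -1; S1 reads c2=1 → after 2×micro: -1; S2 reads c0=2 → after 1×micro: 7/2 ⇒ (c0=-1, c1=-1, c2=7/2)
macro 6: S0 reads c2=7/2 → after 1×micro: -7/2; S1 reads c2=7/2 → after 2×micro: 4; S2 reads c0=-1 → after 1×micro: 17/4 ⇒ (c0=-7/2, c1=4, c2=17/4)
macro 7: S0 reads c2=17/4 → after 1×micro: -17/4; S1 reads c2=17/4 → after 2×micro: 2; S2 reads c0=-7/2 → after 1×micro: 23/8 ⇒ (c0=-17/4, c1=2, c2=23/8)
macro 8: S0 reads c2=23/8 → after 1×micro: -23/8; S1 reads c2=23/8 → after 2×micro: 5; S2 reads c0=-17/4 → after 1×micro: 1/16 ⇒ (c0=-23/8, c1=5, c2=1/16)

c2 at macro-step 6 = 17/4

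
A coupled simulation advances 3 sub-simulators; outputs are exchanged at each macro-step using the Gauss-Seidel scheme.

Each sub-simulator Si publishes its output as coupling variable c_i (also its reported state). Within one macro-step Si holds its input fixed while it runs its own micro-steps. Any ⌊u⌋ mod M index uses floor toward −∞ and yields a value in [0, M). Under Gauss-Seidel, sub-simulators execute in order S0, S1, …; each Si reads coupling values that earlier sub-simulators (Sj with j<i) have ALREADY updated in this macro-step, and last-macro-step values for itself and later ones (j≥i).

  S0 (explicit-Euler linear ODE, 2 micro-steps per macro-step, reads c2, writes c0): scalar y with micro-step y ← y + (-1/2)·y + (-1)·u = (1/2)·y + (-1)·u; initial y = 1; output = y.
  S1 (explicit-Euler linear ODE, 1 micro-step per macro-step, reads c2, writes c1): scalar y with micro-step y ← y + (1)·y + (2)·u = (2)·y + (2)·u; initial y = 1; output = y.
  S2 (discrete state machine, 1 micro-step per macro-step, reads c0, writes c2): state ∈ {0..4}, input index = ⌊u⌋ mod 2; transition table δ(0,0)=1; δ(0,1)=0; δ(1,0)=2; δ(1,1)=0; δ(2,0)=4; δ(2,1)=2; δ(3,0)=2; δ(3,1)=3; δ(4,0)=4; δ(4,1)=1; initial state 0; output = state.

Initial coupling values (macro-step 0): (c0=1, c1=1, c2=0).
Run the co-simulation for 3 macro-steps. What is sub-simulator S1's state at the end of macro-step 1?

macro 1: S0 reads c2=0 → after 2×micro: 1/4; S1 reads c2=0 → after 1×micro: 2; S2 reads c0=1/4 → after 1×micro: 1 ⇒ (c0=1/4, c1=2, c2=1)
macro 2: S0 reads c2=1 → after 2×micro: -23/16; S1 reads c2=1 → after 1×micro: 6; S2 reads c0=-23/16 → after 1×micro: 2 ⇒ (c0=-23/16, c1=6, c2=2)
macro 3: S0 reads c2=2 → after 2×micro: -215/64; S1 reads c2=2 → after 1×micro: 16; S2 reads c0=-215/64 → after 1×micro: 4 ⇒ (c0=-215/64, c1=16, c2=4)

S1 state at macro-step 1 = 2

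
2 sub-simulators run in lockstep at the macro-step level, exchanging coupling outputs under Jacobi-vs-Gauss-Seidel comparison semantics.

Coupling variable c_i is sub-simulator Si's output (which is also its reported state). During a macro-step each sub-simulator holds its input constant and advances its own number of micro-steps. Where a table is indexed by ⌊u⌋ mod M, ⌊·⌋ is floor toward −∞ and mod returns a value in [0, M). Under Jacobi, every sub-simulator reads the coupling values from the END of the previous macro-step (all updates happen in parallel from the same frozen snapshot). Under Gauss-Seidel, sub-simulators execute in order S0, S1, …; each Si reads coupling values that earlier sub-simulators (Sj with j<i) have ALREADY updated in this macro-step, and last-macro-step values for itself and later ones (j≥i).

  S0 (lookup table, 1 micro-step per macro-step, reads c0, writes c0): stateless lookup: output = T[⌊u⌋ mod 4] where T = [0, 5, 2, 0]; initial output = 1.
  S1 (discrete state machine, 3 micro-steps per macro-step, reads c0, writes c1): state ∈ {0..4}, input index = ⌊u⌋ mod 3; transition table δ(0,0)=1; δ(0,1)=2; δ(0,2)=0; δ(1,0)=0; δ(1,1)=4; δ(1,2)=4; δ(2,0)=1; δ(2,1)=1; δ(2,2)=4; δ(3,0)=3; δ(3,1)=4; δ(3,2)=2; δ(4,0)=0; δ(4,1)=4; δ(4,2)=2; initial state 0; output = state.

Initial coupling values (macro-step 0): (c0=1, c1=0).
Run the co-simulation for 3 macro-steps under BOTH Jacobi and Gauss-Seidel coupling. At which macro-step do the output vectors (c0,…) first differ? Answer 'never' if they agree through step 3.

first divergence at macro-step: 1

[Jacobi] macro 1: S0 reads c0=1 → after 1×micro: 5; S1 reads c0=1 → after 3×micro: 4 ⇒ (c0=5, c1=4)
[Jacobi] macro 2: S0 reads c0=5 → after 1×micro: 5; S1 reads c0=5 → after 3×micro: 2 ⇒ (c0=5, c1=2)
[Jacobi] macro 3: S0 reads c0=5 → after 1×micro: 5; S1 reads c0=5 → after 3×micro: 4 ⇒ (c0=5, c1=4)
[Gauss-Seidel] macro 1: S0 reads c0=1 → after 1×micro: 5; S1 reads c0=5 → after 3×micro: 0 ⇒ (c0=5, c1=0)
[Gauss-Seidel] macro 2: S0 reads c0=5 → after 1×micro: 5; S1 reads c0=5 → after 3×micro: 0 ⇒ (c0=5, c1=0)
[Gauss-Seidel] macro 3: S0 reads c0=5 → after 1×micro: 5; S1 reads c0=5 → after 3×micro: 0 ⇒ (c0=5, c1=0)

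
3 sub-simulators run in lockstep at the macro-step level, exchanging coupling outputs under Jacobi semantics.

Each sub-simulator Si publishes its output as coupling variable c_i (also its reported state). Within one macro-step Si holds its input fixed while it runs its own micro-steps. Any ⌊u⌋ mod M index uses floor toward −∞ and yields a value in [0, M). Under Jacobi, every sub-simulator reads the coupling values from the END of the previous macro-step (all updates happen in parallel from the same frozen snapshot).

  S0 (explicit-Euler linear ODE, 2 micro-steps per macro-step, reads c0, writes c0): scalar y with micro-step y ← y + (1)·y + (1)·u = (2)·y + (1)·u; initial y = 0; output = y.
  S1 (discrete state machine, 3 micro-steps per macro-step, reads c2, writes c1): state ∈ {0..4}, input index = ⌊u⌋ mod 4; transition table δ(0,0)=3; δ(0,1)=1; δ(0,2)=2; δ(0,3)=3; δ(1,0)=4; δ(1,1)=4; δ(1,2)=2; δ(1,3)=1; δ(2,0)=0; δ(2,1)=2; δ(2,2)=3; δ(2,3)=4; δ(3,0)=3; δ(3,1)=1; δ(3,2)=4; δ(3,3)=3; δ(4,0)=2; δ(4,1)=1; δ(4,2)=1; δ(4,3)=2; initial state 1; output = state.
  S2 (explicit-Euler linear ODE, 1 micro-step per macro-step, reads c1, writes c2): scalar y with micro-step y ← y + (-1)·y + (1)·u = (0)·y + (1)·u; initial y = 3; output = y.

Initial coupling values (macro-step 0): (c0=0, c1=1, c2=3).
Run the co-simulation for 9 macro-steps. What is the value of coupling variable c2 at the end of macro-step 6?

c2 at macro-step 6 = 1

macro 1: S0 reads c0=0 → after 2×micro: 0; S1 reads c2=3 → after 3×micro: 1; S2 reads c1=1 → after 1×micro: 1 ⇒ (c0=0, c1=1, c2=1)
macro 2: S0 reads c0=0 → after 2×micro: 0; S1 reads c2=1 → after 3×micro: 4; S2 reads c1=1 → after 1×micro: 1 ⇒ (c0=0, c1=4, c2=1)
macro 3: S0 reads c0=0 → after 2×micro: 0; S1 reads c2=1 → after 3×micro: 1; S2 reads c1=4 → after 1×micro: 4 ⇒ (c0=0, c1=1, c2=4)
macro 4: S0 reads c0=0 → after 2×micro: 0; S1 reads c2=4 → after 3×micro: 0; S2 reads c1=1 → after 1×micro: 1 ⇒ (c0=0, c1=0, c2=1)
macro 5: S0 reads c0=0 → after 2×micro: 0; S1 reads c2=1 → after 3×micro: 1; S2 reads c1=0 → after 1×micro: 0 ⇒ (c0=0, c1=1, c2=0)
macro 6: S0 reads c0=0 → after 2×micro: 0; S1 reads c2=0 → after 3×micro: 0; S2 reads c1=1 → after 1×micro: 1 ⇒ (c0=0, c1=0, c2=1)
macro 7: S0 reads c0=0 → after 2×micro: 0; S1 reads c2=1 → after 3×micro: 1; S2 reads c1=0 → after 1×micro: 0 ⇒ (c0=0, c1=1, c2=0)
macro 8: S0 reads c0=0 → after 2×micro: 0; S1 reads c2=0 → after 3×micro: 0; S2 reads c1=1 → after 1×micro: 1 ⇒ (c0=0, c1=0, c2=1)
macro 9: S0 reads c0=0 → after 2×micro: 0; S1 reads c2=1 → after 3×micro: 1; S2 reads c1=0 → after 1×micro: 0 ⇒ (c0=0, c1=1, c2=0)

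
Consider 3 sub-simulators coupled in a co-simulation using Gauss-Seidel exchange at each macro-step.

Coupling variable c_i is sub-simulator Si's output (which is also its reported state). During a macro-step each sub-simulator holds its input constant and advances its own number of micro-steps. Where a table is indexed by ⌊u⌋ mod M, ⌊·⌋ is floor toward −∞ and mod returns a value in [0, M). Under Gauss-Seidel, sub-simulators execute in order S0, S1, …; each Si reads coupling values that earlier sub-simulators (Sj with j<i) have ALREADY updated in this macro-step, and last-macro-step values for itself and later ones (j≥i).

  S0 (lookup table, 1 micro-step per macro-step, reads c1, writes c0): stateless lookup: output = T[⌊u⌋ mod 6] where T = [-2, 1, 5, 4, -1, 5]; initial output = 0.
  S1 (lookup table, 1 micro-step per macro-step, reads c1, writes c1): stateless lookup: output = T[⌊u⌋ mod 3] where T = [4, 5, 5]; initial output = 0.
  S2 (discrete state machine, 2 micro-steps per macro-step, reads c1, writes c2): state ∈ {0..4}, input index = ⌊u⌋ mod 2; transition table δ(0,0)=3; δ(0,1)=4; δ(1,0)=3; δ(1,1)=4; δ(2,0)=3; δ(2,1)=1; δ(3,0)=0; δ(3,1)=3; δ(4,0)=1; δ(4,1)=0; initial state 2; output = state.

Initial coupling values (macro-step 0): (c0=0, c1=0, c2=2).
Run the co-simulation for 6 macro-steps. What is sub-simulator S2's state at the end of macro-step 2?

macro 1: S0 reads c1=0 → after 1×micro: -2; S1 reads c1=0 → after 1×micro: 4; S2 reads c1=4 → after 2×micro: 0 ⇒ (c0=-2, c1=4, c2=0)
macro 2: S0 reads c1=4 → after 1×micro: -1; S1 reads c1=4 → after 1×micro: 5; S2 reads c1=5 → after 2×micro: 0 ⇒ (c0=-1, c1=5, c2=0)
macro 3: S0 reads c1=5 → after 1×micro: 5; S1 reads c1=5 → after 1×micro: 5; S2 reads c1=5 → after 2×micro: 0 ⇒ (c0=5, c1=5, c2=0)
macro 4: S0 reads c1=5 → after 1×micro: 5; S1 reads c1=5 → after 1×micro: 5; S2 reads c1=5 → after 2×micro: 0 ⇒ (c0=5, c1=5, c2=0)
macro 5: S0 reads c1=5 → after 1×micro: 5; S1 reads c1=5 → after 1×micro: 5; S2 reads c1=5 → after 2×micro: 0 ⇒ (c0=5, c1=5, c2=0)
macro 6: S0 reads c1=5 → after 1×micro: 5; S1 reads c1=5 → after 1×micro: 5; S2 reads c1=5 → after 2×micro: 0 ⇒ (c0=5, c1=5, c2=0)

S2 state at macro-step 2 = 0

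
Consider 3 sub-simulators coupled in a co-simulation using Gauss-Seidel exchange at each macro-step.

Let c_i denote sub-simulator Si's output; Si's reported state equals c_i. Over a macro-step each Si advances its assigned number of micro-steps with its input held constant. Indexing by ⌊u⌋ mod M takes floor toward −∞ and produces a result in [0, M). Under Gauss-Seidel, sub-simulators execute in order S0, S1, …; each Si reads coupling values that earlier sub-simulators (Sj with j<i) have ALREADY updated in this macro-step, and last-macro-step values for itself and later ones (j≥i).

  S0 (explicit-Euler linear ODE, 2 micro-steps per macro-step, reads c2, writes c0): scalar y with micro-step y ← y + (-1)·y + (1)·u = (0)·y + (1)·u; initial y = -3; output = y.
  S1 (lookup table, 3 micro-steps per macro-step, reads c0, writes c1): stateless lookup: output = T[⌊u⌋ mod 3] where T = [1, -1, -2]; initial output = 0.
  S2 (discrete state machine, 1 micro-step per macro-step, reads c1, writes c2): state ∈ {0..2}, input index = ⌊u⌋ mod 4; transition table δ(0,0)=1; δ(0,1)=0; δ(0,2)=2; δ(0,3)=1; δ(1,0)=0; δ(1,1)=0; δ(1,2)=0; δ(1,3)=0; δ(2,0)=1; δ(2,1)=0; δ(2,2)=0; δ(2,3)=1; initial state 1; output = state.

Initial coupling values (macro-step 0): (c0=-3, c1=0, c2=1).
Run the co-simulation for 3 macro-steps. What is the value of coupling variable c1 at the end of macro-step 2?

macro 1: S0 reads c2=1 → after 2×micro: 1; S1 reads c0=1 → after 3×micro: -1; S2 reads c1=-1 → after 1×micro: 0 ⇒ (c0=1, c1=-1, c2=0)
macro 2: S0 reads c2=0 → after 2×micro: 0; S1 reads c0=0 → after 3×micro: 1; S2 reads c1=1 → after 1×micro: 0 ⇒ (c0=0, c1=1, c2=0)
macro 3: S0 reads c2=0 → after 2×micro: 0; S1 reads c0=0 → after 3×micro: 1; S2 reads c1=1 → after 1×micro: 0 ⇒ (c0=0, c1=1, c2=0)

c1 at macro-step 2 = 1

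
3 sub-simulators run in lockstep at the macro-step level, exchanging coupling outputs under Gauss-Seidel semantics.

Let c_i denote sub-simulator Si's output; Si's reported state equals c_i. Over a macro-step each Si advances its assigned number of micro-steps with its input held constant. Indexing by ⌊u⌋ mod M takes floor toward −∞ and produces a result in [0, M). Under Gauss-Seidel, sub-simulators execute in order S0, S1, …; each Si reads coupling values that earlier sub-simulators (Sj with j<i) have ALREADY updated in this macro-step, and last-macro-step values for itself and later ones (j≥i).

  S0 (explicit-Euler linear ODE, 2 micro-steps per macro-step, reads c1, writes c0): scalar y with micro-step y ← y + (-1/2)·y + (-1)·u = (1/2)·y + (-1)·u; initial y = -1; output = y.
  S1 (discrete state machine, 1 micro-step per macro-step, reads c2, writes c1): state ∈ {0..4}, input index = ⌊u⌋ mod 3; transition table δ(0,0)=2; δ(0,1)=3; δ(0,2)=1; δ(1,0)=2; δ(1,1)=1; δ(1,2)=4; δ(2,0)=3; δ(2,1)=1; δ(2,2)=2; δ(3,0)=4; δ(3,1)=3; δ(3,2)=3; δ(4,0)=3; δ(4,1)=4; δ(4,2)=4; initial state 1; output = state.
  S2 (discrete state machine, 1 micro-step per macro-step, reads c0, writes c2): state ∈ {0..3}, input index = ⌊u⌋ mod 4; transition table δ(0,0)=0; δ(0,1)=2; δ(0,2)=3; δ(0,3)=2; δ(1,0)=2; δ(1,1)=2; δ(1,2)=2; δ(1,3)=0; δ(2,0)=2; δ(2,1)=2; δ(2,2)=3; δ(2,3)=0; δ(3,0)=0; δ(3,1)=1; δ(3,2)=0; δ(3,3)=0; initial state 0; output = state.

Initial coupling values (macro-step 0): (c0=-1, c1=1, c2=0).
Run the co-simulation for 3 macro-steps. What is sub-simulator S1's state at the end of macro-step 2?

S1 state at macro-step 2 = 3

macro 1: S0 reads c1=1 → after 2×micro: -7/4; S1 reads c2=0 → after 1×micro: 2; S2 reads c0=-7/4 → after 1×micro: 3 ⇒ (c0=-7/4, c1=2, c2=3)
macro 2: S0 reads c1=2 → after 2×micro: -55/16; S1 reads c2=3 → after 1×micro: 3; S2 reads c0=-55/16 → after 1×micro: 0 ⇒ (c0=-55/16, c1=3, c2=0)
macro 3: S0 reads c1=3 → after 2×micro: -343/64; S1 reads c2=0 → after 1×micro: 4; S2 reads c0=-343/64 → after 1×micro: 3 ⇒ (c0=-343/64, c1=4, c2=3)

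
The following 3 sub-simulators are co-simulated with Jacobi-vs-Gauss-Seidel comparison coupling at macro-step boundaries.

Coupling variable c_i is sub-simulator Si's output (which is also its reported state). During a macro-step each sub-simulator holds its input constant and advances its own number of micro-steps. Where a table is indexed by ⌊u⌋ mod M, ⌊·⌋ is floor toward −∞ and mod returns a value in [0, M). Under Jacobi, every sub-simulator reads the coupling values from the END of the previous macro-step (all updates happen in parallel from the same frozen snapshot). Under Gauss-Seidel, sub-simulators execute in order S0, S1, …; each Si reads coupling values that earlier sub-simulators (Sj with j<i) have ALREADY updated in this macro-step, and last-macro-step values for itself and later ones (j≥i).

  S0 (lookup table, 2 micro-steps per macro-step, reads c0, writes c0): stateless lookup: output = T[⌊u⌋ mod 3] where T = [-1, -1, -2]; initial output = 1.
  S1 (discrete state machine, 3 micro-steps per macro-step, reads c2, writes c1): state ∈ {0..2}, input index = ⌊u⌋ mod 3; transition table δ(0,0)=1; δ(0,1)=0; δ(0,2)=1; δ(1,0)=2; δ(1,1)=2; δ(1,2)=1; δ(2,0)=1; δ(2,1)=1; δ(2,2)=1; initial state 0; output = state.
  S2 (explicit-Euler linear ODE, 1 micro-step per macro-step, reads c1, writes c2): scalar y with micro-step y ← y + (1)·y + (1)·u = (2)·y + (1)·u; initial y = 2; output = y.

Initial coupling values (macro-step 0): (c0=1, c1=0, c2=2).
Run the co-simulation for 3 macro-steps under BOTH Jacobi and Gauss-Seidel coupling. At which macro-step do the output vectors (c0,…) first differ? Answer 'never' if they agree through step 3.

[Jacobi] macro 1: S0 reads c0=1 → after 2×micro: -1; S1 reads c2=2 → after 3×micro: 1; S2 reads c1=0 → after 1×micro: 4 ⇒ (c0=-1, c1=1, c2=4)
[Jacobi] macro 2: S0 reads c0=-1 → after 2×micro: -2; S1 reads c2=4 → after 3×micro: 2; S2 reads c1=1 → after 1×micro: 9 ⇒ (c0=-2, c1=2, c2=9)
[Jacobi] macro 3: S0 reads c0=-2 → after 2×micro: -1; S1 reads c2=9 → after 3×micro: 1; S2 reads c1=2 → after 1×micro: 20 ⇒ (c0=-1, c1=1, c2=20)
[Gauss-Seidel] macro 1: S0 reads c0=1 → after 2×micro: -1; S1 reads c2=2 → after 3×micro: 1; S2 reads c1=1 → after 1×micro: 5 ⇒ (c0=-1, c1=1, c2=5)
[Gauss-Seidel] macro 2: S0 reads c0=-1 → after 2×micro: -2; S1 reads c2=5 → after 3×micro: 1; S2 reads c1=1 → after 1×micro: 11 ⇒ (c0=-2, c1=1, c2=11)
[Gauss-Seidel] macro 3: S0 reads c0=-2 → after 2×micro: -1; S1 reads c2=11 → after 3×micro: 1; S2 reads c1=1 → after 1×micro: 23 ⇒ (c0=-1, c1=1, c2=23)

first divergence at macro-step: 1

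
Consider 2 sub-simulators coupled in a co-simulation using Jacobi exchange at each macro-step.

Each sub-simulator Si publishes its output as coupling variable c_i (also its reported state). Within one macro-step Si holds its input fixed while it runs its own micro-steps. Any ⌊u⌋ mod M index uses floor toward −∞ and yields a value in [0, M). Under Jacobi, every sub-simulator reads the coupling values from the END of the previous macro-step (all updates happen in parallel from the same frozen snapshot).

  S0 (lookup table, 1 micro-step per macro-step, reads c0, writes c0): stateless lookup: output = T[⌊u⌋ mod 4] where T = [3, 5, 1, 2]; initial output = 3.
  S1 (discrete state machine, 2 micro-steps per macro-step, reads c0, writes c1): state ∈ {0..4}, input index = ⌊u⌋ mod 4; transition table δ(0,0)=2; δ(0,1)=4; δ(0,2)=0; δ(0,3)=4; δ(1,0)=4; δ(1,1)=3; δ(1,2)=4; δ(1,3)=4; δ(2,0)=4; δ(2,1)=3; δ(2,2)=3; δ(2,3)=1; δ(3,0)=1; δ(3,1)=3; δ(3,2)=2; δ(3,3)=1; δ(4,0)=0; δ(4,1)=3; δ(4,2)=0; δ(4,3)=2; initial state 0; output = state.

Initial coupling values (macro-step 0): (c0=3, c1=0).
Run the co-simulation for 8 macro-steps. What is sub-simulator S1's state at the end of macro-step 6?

macro 1: S0 reads c0=3 → after 1×micro: 2; S1 reads c0=3 → after 2×micro: 2 ⇒ (c0=2, c1=2)
macro 2: S0 reads c0=2 → after 1×micro: 1; S1 reads c0=2 → after 2×micro: 2 ⇒ (c0=1, c1=2)
macro 3: S0 reads c0=1 → after 1×micro: 5; S1 reads c0=1 → after 2×micro: 3 ⇒ (c0=5, c1=3)
macro 4: S0 reads c0=5 → after 1×micro: 5; S1 reads c0=5 → after 2×micro: 3 ⇒ (c0=5, c1=3)
macro 5: S0 reads c0=5 → after 1×micro: 5; S1 reads c0=5 → after 2×micro: 3 ⇒ (c0=5, c1=3)
macro 6: S0 reads c0=5 → after 1×micro: 5; S1 reads c0=5 → after 2×micro: 3 ⇒ (c0=5, c1=3)
macro 7: S0 reads c0=5 → after 1×micro: 5; S1 reads c0=5 → after 2×micro: 3 ⇒ (c0=5, c1=3)
macro 8: S0 reads c0=5 → after 1×micro: 5; S1 reads c0=5 → after 2×micro: 3 ⇒ (c0=5, c1=3)

S1 state at macro-step 6 = 3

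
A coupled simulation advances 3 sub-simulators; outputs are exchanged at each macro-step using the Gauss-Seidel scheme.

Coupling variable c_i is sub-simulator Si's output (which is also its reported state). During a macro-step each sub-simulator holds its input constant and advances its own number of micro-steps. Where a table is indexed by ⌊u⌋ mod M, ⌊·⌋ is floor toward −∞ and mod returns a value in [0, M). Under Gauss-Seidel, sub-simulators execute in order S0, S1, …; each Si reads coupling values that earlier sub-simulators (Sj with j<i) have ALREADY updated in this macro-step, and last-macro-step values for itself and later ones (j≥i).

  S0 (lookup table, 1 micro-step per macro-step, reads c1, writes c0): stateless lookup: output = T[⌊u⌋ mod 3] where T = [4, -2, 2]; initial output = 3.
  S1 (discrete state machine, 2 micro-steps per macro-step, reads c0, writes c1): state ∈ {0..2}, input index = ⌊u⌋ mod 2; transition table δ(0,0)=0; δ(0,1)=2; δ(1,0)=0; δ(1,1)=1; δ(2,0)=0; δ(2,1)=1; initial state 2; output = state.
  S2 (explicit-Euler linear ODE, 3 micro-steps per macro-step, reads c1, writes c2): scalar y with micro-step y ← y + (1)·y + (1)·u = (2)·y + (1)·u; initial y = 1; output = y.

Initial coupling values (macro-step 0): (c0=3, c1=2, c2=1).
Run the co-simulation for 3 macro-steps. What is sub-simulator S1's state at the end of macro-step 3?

macro 1: S0 reads c1=2 → after 1×micro: 2; S1 reads c0=2 → after 2×micro: 0; S2 reads c1=0 → after 3×micro: 8 ⇒ (c0=2, c1=0, c2=8)
macro 2: S0 reads c1=0 → after 1×micro: 4; S1 reads c0=4 → after 2×micro: 0; S2 reads c1=0 → after 3×micro: 64 ⇒ (c0=4, c1=0, c2=64)
macro 3: S0 reads c1=0 → after 1×micro: 4; S1 reads c0=4 → after 2×micro: 0; S2 reads c1=0 → after 3×micro: 512 ⇒ (c0=4, c1=0, c2=512)

S1 state at macro-step 3 = 0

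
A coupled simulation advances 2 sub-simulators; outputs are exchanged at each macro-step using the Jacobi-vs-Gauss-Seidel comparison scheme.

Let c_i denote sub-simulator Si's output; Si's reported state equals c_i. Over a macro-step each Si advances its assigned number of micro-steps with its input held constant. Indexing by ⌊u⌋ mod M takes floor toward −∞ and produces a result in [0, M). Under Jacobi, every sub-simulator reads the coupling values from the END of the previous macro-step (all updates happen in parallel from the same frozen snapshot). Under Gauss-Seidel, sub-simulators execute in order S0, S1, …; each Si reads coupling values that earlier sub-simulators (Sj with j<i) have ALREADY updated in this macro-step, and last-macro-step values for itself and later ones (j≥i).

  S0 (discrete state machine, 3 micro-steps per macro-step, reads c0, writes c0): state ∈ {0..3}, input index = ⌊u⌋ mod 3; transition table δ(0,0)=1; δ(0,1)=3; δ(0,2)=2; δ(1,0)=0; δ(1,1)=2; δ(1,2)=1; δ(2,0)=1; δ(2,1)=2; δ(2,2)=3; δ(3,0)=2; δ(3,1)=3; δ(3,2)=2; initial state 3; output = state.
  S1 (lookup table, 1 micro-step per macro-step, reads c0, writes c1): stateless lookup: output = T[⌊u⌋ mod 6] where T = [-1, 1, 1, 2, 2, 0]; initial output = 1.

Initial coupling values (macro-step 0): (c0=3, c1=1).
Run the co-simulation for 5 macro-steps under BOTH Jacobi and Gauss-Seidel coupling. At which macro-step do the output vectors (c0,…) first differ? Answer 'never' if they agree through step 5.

[Jacobi] macro 1: S0 reads c0=3 → after 3×micro: 0; S1 reads c0=3 → after 1×micro: 2 ⇒ (c0=0, c1=2)
[Jacobi] macro 2: S0 reads c0=0 → after 3×micro: 1; S1 reads c0=0 → after 1×micro: -1 ⇒ (c0=1, c1=-1)
[Jacobi] macro 3: S0 reads c0=1 → after 3×micro: 2; S1 reads c0=1 → after 1×micro: 1 ⇒ (c0=2, c1=1)
[Jacobi] macro 4: S0 reads c0=2 → after 3×micro: 3; S1 reads c0=2 → after 1×micro: 1 ⇒ (c0=3, c1=1)
[Jacobi] macro 5: S0 reads c0=3 → after 3×micro: 0; S1 reads c0=3 → after 1×micro: 2 ⇒ (c0=0, c1=2)
[Gauss-Seidel] macro 1: S0 reads c0=3 → after 3×micro: 0; S1 reads c0=0 → after 1×micro: -1 ⇒ (c0=0, c1=-1)
[Gauss-Seidel] macro 2: S0 reads c0=0 → after 3×micro: 1; S1 reads c0=1 → after 1×micro: 1 ⇒ (c0=1, c1=1)
[Gauss-Seidel] macro 3: S0 reads c0=1 → after 3×micro: 2; S1 reads c0=2 → after 1×micro: 1 ⇒ (c0=2, c1=1)
[Gauss-Seidel] macro 4: S0 reads c0=2 → after 3×micro: 3; S1 reads c0=3 → after 1×micro: 2 ⇒ (c0=3, c1=2)
[Gauss-Seidel] macro 5: S0 reads c0=3 → after 3×micro: 0; S1 reads c0=0 → after 1×micro: -1 ⇒ (c0=0, c1=-1)

first divergence at macro-step: 1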